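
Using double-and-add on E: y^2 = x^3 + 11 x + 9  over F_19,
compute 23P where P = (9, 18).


k = 23 = 10111_2 (binary, LSB first: 11101)
Double-and-add from P = (9, 18):
  bit 0 = 1: acc = O + (9, 18) = (9, 18)
  bit 1 = 1: acc = (9, 18) + (18, 4) = (16, 14)
  bit 2 = 1: acc = (16, 14) + (11, 13) = (8, 18)
  bit 3 = 0: acc unchanged = (8, 18)
  bit 4 = 1: acc = (8, 18) + (0, 3) = (16, 5)

23P = (16, 5)


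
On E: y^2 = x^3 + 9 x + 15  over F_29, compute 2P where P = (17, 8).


Doubling: s = (3 x1^2 + a) / (2 y1)
s = (3*17^2 + 9) / (2*8) mod 29 = 4
x3 = s^2 - 2 x1 mod 29 = 4^2 - 2*17 = 11
y3 = s (x1 - x3) - y1 mod 29 = 4 * (17 - 11) - 8 = 16

2P = (11, 16)


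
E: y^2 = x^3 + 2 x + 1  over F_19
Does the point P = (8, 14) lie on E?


Check whether y^2 = x^3 + 2 x + 1 (mod 19) for (x, y) = (8, 14).
LHS: y^2 = 14^2 mod 19 = 6
RHS: x^3 + 2 x + 1 = 8^3 + 2*8 + 1 mod 19 = 16
LHS != RHS

No, not on the curve


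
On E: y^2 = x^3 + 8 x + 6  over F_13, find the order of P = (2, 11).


Compute successive multiples of P until we hit O:
  1P = (2, 11)
  2P = (8, 6)
  3P = (12, 6)
  4P = (9, 12)
  5P = (6, 7)
  6P = (6, 6)
  7P = (9, 1)
  8P = (12, 7)
  ... (continuing to 11P)
  11P = O

ord(P) = 11


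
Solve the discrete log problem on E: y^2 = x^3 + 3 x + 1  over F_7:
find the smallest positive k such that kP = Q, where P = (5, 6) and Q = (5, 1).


Enumerate multiples of P until we hit Q = (5, 1):
  1P = (5, 6)
  2P = (6, 5)
  3P = (4, 0)
  4P = (6, 2)
  5P = (5, 1)
Match found at i = 5.

k = 5


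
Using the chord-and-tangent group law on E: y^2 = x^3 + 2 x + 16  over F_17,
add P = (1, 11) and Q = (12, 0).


P != Q, so use the chord formula.
s = (y2 - y1) / (x2 - x1) = (6) / (11) mod 17 = 16
x3 = s^2 - x1 - x2 mod 17 = 16^2 - 1 - 12 = 5
y3 = s (x1 - x3) - y1 mod 17 = 16 * (1 - 5) - 11 = 10

P + Q = (5, 10)


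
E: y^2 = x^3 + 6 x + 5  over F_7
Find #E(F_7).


For each x in F_7, count y with y^2 = x^3 + 6 x + 5 mod 7:
  x = 2: RHS = 4, y in [2, 5]  -> 2 point(s)
  x = 3: RHS = 1, y in [1, 6]  -> 2 point(s)
  x = 4: RHS = 2, y in [3, 4]  -> 2 point(s)
Affine points: 6. Add the point at infinity: total = 7.

#E(F_7) = 7


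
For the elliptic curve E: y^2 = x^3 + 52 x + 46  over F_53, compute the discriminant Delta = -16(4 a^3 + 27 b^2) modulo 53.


4 a^3 + 27 b^2 = 4*52^3 + 27*46^2 = 562432 + 57132 = 619564
Delta = -16 * (619564) = -9913024
Delta mod 53 = 43

Delta = 43 (mod 53)


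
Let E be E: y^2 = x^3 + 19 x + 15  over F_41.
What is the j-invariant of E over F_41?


Delta = -16(4 a^3 + 27 b^2) mod 41 = 22
-1728 * (4 a)^3 = -1728 * (4*19)^3 mod 41 = 25
j = 25 * 22^(-1) mod 41 = 3

j = 3 (mod 41)


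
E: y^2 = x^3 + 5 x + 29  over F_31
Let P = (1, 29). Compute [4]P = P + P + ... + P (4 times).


k = 4 = 100_2 (binary, LSB first: 001)
Double-and-add from P = (1, 29):
  bit 0 = 0: acc unchanged = O
  bit 1 = 0: acc unchanged = O
  bit 2 = 1: acc = O + (1, 2) = (1, 2)

4P = (1, 2)


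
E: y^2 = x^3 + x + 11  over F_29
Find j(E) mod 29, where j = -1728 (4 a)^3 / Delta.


Delta = -16(4 a^3 + 27 b^2) mod 29 = 9
-1728 * (4 a)^3 = -1728 * (4*1)^3 mod 29 = 14
j = 14 * 9^(-1) mod 29 = 8

j = 8 (mod 29)


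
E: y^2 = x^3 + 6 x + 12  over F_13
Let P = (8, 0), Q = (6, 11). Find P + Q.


P != Q, so use the chord formula.
s = (y2 - y1) / (x2 - x1) = (11) / (11) mod 13 = 1
x3 = s^2 - x1 - x2 mod 13 = 1^2 - 8 - 6 = 0
y3 = s (x1 - x3) - y1 mod 13 = 1 * (8 - 0) - 0 = 8

P + Q = (0, 8)


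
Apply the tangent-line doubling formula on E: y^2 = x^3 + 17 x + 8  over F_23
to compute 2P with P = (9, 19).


Doubling: s = (3 x1^2 + a) / (2 y1)
s = (3*9^2 + 17) / (2*19) mod 23 = 2
x3 = s^2 - 2 x1 mod 23 = 2^2 - 2*9 = 9
y3 = s (x1 - x3) - y1 mod 23 = 2 * (9 - 9) - 19 = 4

2P = (9, 4)


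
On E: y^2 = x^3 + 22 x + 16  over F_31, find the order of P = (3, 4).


Compute successive multiples of P until we hit O:
  1P = (3, 4)
  2P = (1, 16)
  3P = (1, 15)
  4P = (3, 27)
  5P = O

ord(P) = 5


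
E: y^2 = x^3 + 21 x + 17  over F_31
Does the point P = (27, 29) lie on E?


Check whether y^2 = x^3 + 21 x + 17 (mod 31) for (x, y) = (27, 29).
LHS: y^2 = 29^2 mod 31 = 4
RHS: x^3 + 21 x + 17 = 27^3 + 21*27 + 17 mod 31 = 24
LHS != RHS

No, not on the curve


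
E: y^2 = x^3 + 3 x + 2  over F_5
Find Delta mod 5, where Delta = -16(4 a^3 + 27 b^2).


4 a^3 + 27 b^2 = 4*3^3 + 27*2^2 = 108 + 108 = 216
Delta = -16 * (216) = -3456
Delta mod 5 = 4

Delta = 4 (mod 5)


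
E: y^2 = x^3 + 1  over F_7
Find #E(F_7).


For each x in F_7, count y with y^2 = x^3 + 0 x + 1 mod 7:
  x = 0: RHS = 1, y in [1, 6]  -> 2 point(s)
  x = 1: RHS = 2, y in [3, 4]  -> 2 point(s)
  x = 2: RHS = 2, y in [3, 4]  -> 2 point(s)
  x = 3: RHS = 0, y in [0]  -> 1 point(s)
  x = 4: RHS = 2, y in [3, 4]  -> 2 point(s)
  x = 5: RHS = 0, y in [0]  -> 1 point(s)
  x = 6: RHS = 0, y in [0]  -> 1 point(s)
Affine points: 11. Add the point at infinity: total = 12.

#E(F_7) = 12


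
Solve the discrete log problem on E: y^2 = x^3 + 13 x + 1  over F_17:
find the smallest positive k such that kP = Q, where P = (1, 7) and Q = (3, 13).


Enumerate multiples of P until we hit Q = (3, 13):
  1P = (1, 7)
  2P = (0, 16)
  3P = (12, 7)
  4P = (4, 10)
  5P = (13, 15)
  6P = (11, 9)
  7P = (3, 13)
Match found at i = 7.

k = 7


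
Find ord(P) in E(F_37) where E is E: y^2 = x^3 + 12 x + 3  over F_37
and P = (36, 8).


Compute successive multiples of P until we hit O:
  1P = (36, 8)
  2P = (1, 4)
  3P = (4, 2)
  4P = (31, 23)
  5P = (16, 6)
  6P = (32, 22)
  7P = (9, 27)
  8P = (13, 32)
  ... (continuing to 28P)
  28P = O

ord(P) = 28


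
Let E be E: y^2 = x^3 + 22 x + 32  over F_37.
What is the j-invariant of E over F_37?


Delta = -16(4 a^3 + 27 b^2) mod 37 = 35
-1728 * (4 a)^3 = -1728 * (4*22)^3 mod 37 = 29
j = 29 * 35^(-1) mod 37 = 4

j = 4 (mod 37)


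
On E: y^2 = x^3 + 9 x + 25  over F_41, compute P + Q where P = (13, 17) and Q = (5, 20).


P != Q, so use the chord formula.
s = (y2 - y1) / (x2 - x1) = (3) / (33) mod 41 = 15
x3 = s^2 - x1 - x2 mod 41 = 15^2 - 13 - 5 = 2
y3 = s (x1 - x3) - y1 mod 41 = 15 * (13 - 2) - 17 = 25

P + Q = (2, 25)


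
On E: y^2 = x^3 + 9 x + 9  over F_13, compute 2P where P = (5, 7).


Doubling: s = (3 x1^2 + a) / (2 y1)
s = (3*5^2 + 9) / (2*7) mod 13 = 6
x3 = s^2 - 2 x1 mod 13 = 6^2 - 2*5 = 0
y3 = s (x1 - x3) - y1 mod 13 = 6 * (5 - 0) - 7 = 10

2P = (0, 10)


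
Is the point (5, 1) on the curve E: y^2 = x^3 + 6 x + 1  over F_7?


Check whether y^2 = x^3 + 6 x + 1 (mod 7) for (x, y) = (5, 1).
LHS: y^2 = 1^2 mod 7 = 1
RHS: x^3 + 6 x + 1 = 5^3 + 6*5 + 1 mod 7 = 2
LHS != RHS

No, not on the curve


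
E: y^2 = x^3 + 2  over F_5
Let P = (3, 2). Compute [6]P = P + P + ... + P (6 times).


k = 6 = 110_2 (binary, LSB first: 011)
Double-and-add from P = (3, 2):
  bit 0 = 0: acc unchanged = O
  bit 1 = 1: acc = O + (3, 3) = (3, 3)
  bit 2 = 1: acc = (3, 3) + (3, 2) = O

6P = O


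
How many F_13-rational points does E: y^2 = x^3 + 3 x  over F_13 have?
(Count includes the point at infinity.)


For each x in F_13, count y with y^2 = x^3 + 3 x + 0 mod 13:
  x = 0: RHS = 0, y in [0]  -> 1 point(s)
  x = 1: RHS = 4, y in [2, 11]  -> 2 point(s)
  x = 2: RHS = 1, y in [1, 12]  -> 2 point(s)
  x = 3: RHS = 10, y in [6, 7]  -> 2 point(s)
  x = 5: RHS = 10, y in [6, 7]  -> 2 point(s)
  x = 6: RHS = 0, y in [0]  -> 1 point(s)
  x = 7: RHS = 0, y in [0]  -> 1 point(s)
  x = 8: RHS = 3, y in [4, 9]  -> 2 point(s)
  x = 10: RHS = 3, y in [4, 9]  -> 2 point(s)
  x = 11: RHS = 12, y in [5, 8]  -> 2 point(s)
  x = 12: RHS = 9, y in [3, 10]  -> 2 point(s)
Affine points: 19. Add the point at infinity: total = 20.

#E(F_13) = 20


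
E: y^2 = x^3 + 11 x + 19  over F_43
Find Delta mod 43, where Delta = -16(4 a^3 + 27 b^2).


4 a^3 + 27 b^2 = 4*11^3 + 27*19^2 = 5324 + 9747 = 15071
Delta = -16 * (15071) = -241136
Delta mod 43 = 8

Delta = 8 (mod 43)


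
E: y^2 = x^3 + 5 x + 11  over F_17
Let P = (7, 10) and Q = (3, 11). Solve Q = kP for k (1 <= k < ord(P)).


Enumerate multiples of P until we hit Q = (3, 11):
  1P = (7, 10)
  2P = (5, 12)
  3P = (6, 6)
  4P = (3, 6)
  5P = (8, 6)
  6P = (1, 0)
  7P = (8, 11)
  8P = (3, 11)
Match found at i = 8.

k = 8


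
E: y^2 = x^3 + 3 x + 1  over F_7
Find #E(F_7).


For each x in F_7, count y with y^2 = x^3 + 3 x + 1 mod 7:
  x = 0: RHS = 1, y in [1, 6]  -> 2 point(s)
  x = 2: RHS = 1, y in [1, 6]  -> 2 point(s)
  x = 3: RHS = 2, y in [3, 4]  -> 2 point(s)
  x = 4: RHS = 0, y in [0]  -> 1 point(s)
  x = 5: RHS = 1, y in [1, 6]  -> 2 point(s)
  x = 6: RHS = 4, y in [2, 5]  -> 2 point(s)
Affine points: 11. Add the point at infinity: total = 12.

#E(F_7) = 12


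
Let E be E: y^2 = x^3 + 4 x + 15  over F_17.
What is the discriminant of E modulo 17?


4 a^3 + 27 b^2 = 4*4^3 + 27*15^2 = 256 + 6075 = 6331
Delta = -16 * (6331) = -101296
Delta mod 17 = 7

Delta = 7 (mod 17)


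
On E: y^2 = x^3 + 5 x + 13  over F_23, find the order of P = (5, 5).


Compute successive multiples of P until we hit O:
  1P = (5, 5)
  2P = (8, 17)
  3P = (3, 3)
  4P = (16, 7)
  5P = (18, 1)
  6P = (2, 10)
  7P = (6, 12)
  8P = (15, 17)
  ... (continuing to 22P)
  22P = O

ord(P) = 22


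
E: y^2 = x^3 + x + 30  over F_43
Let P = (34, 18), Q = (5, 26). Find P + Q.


P != Q, so use the chord formula.
s = (y2 - y1) / (x2 - x1) = (8) / (14) mod 43 = 19
x3 = s^2 - x1 - x2 mod 43 = 19^2 - 34 - 5 = 21
y3 = s (x1 - x3) - y1 mod 43 = 19 * (34 - 21) - 18 = 14

P + Q = (21, 14)


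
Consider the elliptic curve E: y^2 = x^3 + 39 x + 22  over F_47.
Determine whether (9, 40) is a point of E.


Check whether y^2 = x^3 + 39 x + 22 (mod 47) for (x, y) = (9, 40).
LHS: y^2 = 40^2 mod 47 = 2
RHS: x^3 + 39 x + 22 = 9^3 + 39*9 + 22 mod 47 = 21
LHS != RHS

No, not on the curve


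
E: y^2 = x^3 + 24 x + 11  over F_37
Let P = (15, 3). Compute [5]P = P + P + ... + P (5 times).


k = 5 = 101_2 (binary, LSB first: 101)
Double-and-add from P = (15, 3):
  bit 0 = 1: acc = O + (15, 3) = (15, 3)
  bit 1 = 0: acc unchanged = (15, 3)
  bit 2 = 1: acc = (15, 3) + (8, 7) = (3, 6)

5P = (3, 6)


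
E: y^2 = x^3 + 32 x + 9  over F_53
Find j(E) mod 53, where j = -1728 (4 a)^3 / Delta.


Delta = -16(4 a^3 + 27 b^2) mod 53 = 46
-1728 * (4 a)^3 = -1728 * (4*32)^3 mod 53 = 1
j = 1 * 46^(-1) mod 53 = 15

j = 15 (mod 53)


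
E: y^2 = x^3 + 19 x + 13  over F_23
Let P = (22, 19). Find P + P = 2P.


Doubling: s = (3 x1^2 + a) / (2 y1)
s = (3*22^2 + 19) / (2*19) mod 23 = 3
x3 = s^2 - 2 x1 mod 23 = 3^2 - 2*22 = 11
y3 = s (x1 - x3) - y1 mod 23 = 3 * (22 - 11) - 19 = 14

2P = (11, 14)


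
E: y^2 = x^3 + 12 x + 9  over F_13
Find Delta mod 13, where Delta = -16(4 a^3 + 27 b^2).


4 a^3 + 27 b^2 = 4*12^3 + 27*9^2 = 6912 + 2187 = 9099
Delta = -16 * (9099) = -145584
Delta mod 13 = 3

Delta = 3 (mod 13)


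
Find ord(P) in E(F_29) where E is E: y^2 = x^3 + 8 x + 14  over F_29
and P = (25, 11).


Compute successive multiples of P until we hit O:
  1P = (25, 11)
  2P = (14, 17)
  3P = (3, 6)
  4P = (24, 9)
  5P = (13, 13)
  6P = (16, 2)
  7P = (18, 25)
  8P = (19, 6)
  ... (continuing to 32P)
  32P = O

ord(P) = 32


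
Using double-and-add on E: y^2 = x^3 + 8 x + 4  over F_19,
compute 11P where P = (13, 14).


k = 11 = 1011_2 (binary, LSB first: 1101)
Double-and-add from P = (13, 14):
  bit 0 = 1: acc = O + (13, 14) = (13, 14)
  bit 1 = 1: acc = (13, 14) + (9, 8) = (4, 9)
  bit 2 = 0: acc unchanged = (4, 9)
  bit 3 = 1: acc = (4, 9) + (2, 16) = (11, 6)

11P = (11, 6)


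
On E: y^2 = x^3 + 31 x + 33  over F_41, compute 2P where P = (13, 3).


Doubling: s = (3 x1^2 + a) / (2 y1)
s = (3*13^2 + 31) / (2*3) mod 41 = 35
x3 = s^2 - 2 x1 mod 41 = 35^2 - 2*13 = 10
y3 = s (x1 - x3) - y1 mod 41 = 35 * (13 - 10) - 3 = 20

2P = (10, 20)


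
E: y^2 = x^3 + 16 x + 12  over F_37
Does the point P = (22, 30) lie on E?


Check whether y^2 = x^3 + 16 x + 12 (mod 37) for (x, y) = (22, 30).
LHS: y^2 = 30^2 mod 37 = 12
RHS: x^3 + 16 x + 12 = 22^3 + 16*22 + 12 mod 37 = 23
LHS != RHS

No, not on the curve


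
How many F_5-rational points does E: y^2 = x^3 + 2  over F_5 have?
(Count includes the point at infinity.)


For each x in F_5, count y with y^2 = x^3 + 0 x + 2 mod 5:
  x = 2: RHS = 0, y in [0]  -> 1 point(s)
  x = 3: RHS = 4, y in [2, 3]  -> 2 point(s)
  x = 4: RHS = 1, y in [1, 4]  -> 2 point(s)
Affine points: 5. Add the point at infinity: total = 6.

#E(F_5) = 6


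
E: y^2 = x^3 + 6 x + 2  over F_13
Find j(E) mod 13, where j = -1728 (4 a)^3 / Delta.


Delta = -16(4 a^3 + 27 b^2) mod 13 = 9
-1728 * (4 a)^3 = -1728 * (4*6)^3 mod 13 = 5
j = 5 * 9^(-1) mod 13 = 2

j = 2 (mod 13)


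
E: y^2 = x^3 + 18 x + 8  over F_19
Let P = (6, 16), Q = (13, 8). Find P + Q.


P != Q, so use the chord formula.
s = (y2 - y1) / (x2 - x1) = (11) / (7) mod 19 = 7
x3 = s^2 - x1 - x2 mod 19 = 7^2 - 6 - 13 = 11
y3 = s (x1 - x3) - y1 mod 19 = 7 * (6 - 11) - 16 = 6

P + Q = (11, 6)


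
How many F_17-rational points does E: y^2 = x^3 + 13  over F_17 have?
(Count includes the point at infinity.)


For each x in F_17, count y with y^2 = x^3 + 0 x + 13 mod 17:
  x = 0: RHS = 13, y in [8, 9]  -> 2 point(s)
  x = 2: RHS = 4, y in [2, 15]  -> 2 point(s)
  x = 4: RHS = 9, y in [3, 14]  -> 2 point(s)
  x = 5: RHS = 2, y in [6, 11]  -> 2 point(s)
  x = 6: RHS = 8, y in [5, 12]  -> 2 point(s)
  x = 7: RHS = 16, y in [4, 13]  -> 2 point(s)
  x = 8: RHS = 15, y in [7, 10]  -> 2 point(s)
  x = 11: RHS = 1, y in [1, 16]  -> 2 point(s)
  x = 13: RHS = 0, y in [0]  -> 1 point(s)
Affine points: 17. Add the point at infinity: total = 18.

#E(F_17) = 18


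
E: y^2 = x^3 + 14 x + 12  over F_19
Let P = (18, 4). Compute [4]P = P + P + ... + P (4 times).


k = 4 = 100_2 (binary, LSB first: 001)
Double-and-add from P = (18, 4):
  bit 0 = 0: acc unchanged = O
  bit 1 = 0: acc unchanged = O
  bit 2 = 1: acc = O + (8, 16) = (8, 16)

4P = (8, 16)


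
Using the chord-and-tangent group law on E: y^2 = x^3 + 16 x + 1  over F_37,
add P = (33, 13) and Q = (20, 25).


P != Q, so use the chord formula.
s = (y2 - y1) / (x2 - x1) = (12) / (24) mod 37 = 19
x3 = s^2 - x1 - x2 mod 37 = 19^2 - 33 - 20 = 12
y3 = s (x1 - x3) - y1 mod 37 = 19 * (33 - 12) - 13 = 16

P + Q = (12, 16)


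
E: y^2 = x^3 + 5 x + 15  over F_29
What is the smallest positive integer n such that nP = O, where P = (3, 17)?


Compute successive multiples of P until we hit O:
  1P = (3, 17)
  2P = (28, 26)
  3P = (23, 28)
  4P = (7, 4)
  5P = (6, 0)
  6P = (7, 25)
  7P = (23, 1)
  8P = (28, 3)
  ... (continuing to 10P)
  10P = O

ord(P) = 10


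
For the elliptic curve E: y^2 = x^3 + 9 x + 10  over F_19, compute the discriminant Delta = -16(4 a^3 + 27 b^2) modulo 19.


4 a^3 + 27 b^2 = 4*9^3 + 27*10^2 = 2916 + 2700 = 5616
Delta = -16 * (5616) = -89856
Delta mod 19 = 14

Delta = 14 (mod 19)


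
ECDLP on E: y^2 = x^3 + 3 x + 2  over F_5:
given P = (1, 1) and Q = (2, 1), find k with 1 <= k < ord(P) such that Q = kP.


Enumerate multiples of P until we hit Q = (2, 1):
  1P = (1, 1)
  2P = (2, 1)
Match found at i = 2.

k = 2


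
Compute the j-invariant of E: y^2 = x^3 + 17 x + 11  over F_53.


Delta = -16(4 a^3 + 27 b^2) mod 53 = 3
-1728 * (4 a)^3 = -1728 * (4*17)^3 mod 53 = 14
j = 14 * 3^(-1) mod 53 = 40

j = 40 (mod 53)


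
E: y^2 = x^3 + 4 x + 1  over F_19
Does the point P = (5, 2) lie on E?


Check whether y^2 = x^3 + 4 x + 1 (mod 19) for (x, y) = (5, 2).
LHS: y^2 = 2^2 mod 19 = 4
RHS: x^3 + 4 x + 1 = 5^3 + 4*5 + 1 mod 19 = 13
LHS != RHS

No, not on the curve


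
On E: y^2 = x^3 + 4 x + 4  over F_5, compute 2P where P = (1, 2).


Doubling: s = (3 x1^2 + a) / (2 y1)
s = (3*1^2 + 4) / (2*2) mod 5 = 3
x3 = s^2 - 2 x1 mod 5 = 3^2 - 2*1 = 2
y3 = s (x1 - x3) - y1 mod 5 = 3 * (1 - 2) - 2 = 0

2P = (2, 0)


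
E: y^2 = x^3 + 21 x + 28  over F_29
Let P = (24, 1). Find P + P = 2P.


Doubling: s = (3 x1^2 + a) / (2 y1)
s = (3*24^2 + 21) / (2*1) mod 29 = 19
x3 = s^2 - 2 x1 mod 29 = 19^2 - 2*24 = 23
y3 = s (x1 - x3) - y1 mod 29 = 19 * (24 - 23) - 1 = 18

2P = (23, 18)


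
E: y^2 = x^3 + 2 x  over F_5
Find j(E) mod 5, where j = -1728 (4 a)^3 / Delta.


Delta = -16(4 a^3 + 27 b^2) mod 5 = 3
-1728 * (4 a)^3 = -1728 * (4*2)^3 mod 5 = 4
j = 4 * 3^(-1) mod 5 = 3

j = 3 (mod 5)


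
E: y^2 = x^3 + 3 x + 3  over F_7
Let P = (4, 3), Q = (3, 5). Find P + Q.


P != Q, so use the chord formula.
s = (y2 - y1) / (x2 - x1) = (2) / (6) mod 7 = 5
x3 = s^2 - x1 - x2 mod 7 = 5^2 - 4 - 3 = 4
y3 = s (x1 - x3) - y1 mod 7 = 5 * (4 - 4) - 3 = 4

P + Q = (4, 4)


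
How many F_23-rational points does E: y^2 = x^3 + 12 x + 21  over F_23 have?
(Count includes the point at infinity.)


For each x in F_23, count y with y^2 = x^3 + 12 x + 21 mod 23:
  x = 4: RHS = 18, y in [8, 15]  -> 2 point(s)
  x = 8: RHS = 8, y in [10, 13]  -> 2 point(s)
  x = 11: RHS = 12, y in [9, 14]  -> 2 point(s)
  x = 14: RHS = 12, y in [9, 14]  -> 2 point(s)
  x = 16: RHS = 8, y in [10, 13]  -> 2 point(s)
  x = 17: RHS = 9, y in [3, 20]  -> 2 point(s)
  x = 19: RHS = 1, y in [1, 22]  -> 2 point(s)
  x = 20: RHS = 4, y in [2, 21]  -> 2 point(s)
  x = 21: RHS = 12, y in [9, 14]  -> 2 point(s)
  x = 22: RHS = 8, y in [10, 13]  -> 2 point(s)
Affine points: 20. Add the point at infinity: total = 21.

#E(F_23) = 21


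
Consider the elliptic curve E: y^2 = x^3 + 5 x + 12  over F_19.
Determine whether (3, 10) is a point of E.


Check whether y^2 = x^3 + 5 x + 12 (mod 19) for (x, y) = (3, 10).
LHS: y^2 = 10^2 mod 19 = 5
RHS: x^3 + 5 x + 12 = 3^3 + 5*3 + 12 mod 19 = 16
LHS != RHS

No, not on the curve


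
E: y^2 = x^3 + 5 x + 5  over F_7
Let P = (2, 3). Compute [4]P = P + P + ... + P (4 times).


k = 4 = 100_2 (binary, LSB first: 001)
Double-and-add from P = (2, 3):
  bit 0 = 0: acc unchanged = O
  bit 1 = 0: acc unchanged = O
  bit 2 = 1: acc = O + (1, 2) = (1, 2)

4P = (1, 2)


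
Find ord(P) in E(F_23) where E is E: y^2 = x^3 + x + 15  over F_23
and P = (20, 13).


Compute successive multiples of P until we hit O:
  1P = (20, 13)
  2P = (19, 4)
  3P = (19, 19)
  4P = (20, 10)
  5P = O

ord(P) = 5


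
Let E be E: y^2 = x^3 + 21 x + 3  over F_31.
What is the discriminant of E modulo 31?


4 a^3 + 27 b^2 = 4*21^3 + 27*3^2 = 37044 + 243 = 37287
Delta = -16 * (37287) = -596592
Delta mod 31 = 3

Delta = 3 (mod 31)


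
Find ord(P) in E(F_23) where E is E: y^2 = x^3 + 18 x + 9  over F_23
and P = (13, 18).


Compute successive multiples of P until we hit O:
  1P = (13, 18)
  2P = (22, 6)
  3P = (0, 3)
  4P = (18, 1)
  5P = (10, 4)
  6P = (9, 16)
  7P = (7, 8)
  8P = (16, 0)
  ... (continuing to 16P)
  16P = O

ord(P) = 16


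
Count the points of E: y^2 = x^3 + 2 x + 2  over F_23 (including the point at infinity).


For each x in F_23, count y with y^2 = x^3 + 2 x + 2 mod 23:
  x = 0: RHS = 2, y in [5, 18]  -> 2 point(s)
  x = 3: RHS = 12, y in [9, 14]  -> 2 point(s)
  x = 6: RHS = 0, y in [0]  -> 1 point(s)
  x = 8: RHS = 1, y in [1, 22]  -> 2 point(s)
  x = 9: RHS = 13, y in [6, 17]  -> 2 point(s)
  x = 12: RHS = 6, y in [11, 12]  -> 2 point(s)
  x = 15: RHS = 3, y in [7, 16]  -> 2 point(s)
  x = 16: RHS = 13, y in [6, 17]  -> 2 point(s)
  x = 17: RHS = 4, y in [2, 21]  -> 2 point(s)
  x = 21: RHS = 13, y in [6, 17]  -> 2 point(s)
Affine points: 19. Add the point at infinity: total = 20.

#E(F_23) = 20


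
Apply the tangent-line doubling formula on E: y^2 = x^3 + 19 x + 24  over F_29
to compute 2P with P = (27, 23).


Doubling: s = (3 x1^2 + a) / (2 y1)
s = (3*27^2 + 19) / (2*23) mod 29 = 24
x3 = s^2 - 2 x1 mod 29 = 24^2 - 2*27 = 0
y3 = s (x1 - x3) - y1 mod 29 = 24 * (27 - 0) - 23 = 16

2P = (0, 16)


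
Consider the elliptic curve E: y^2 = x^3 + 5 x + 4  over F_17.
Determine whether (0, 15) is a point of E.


Check whether y^2 = x^3 + 5 x + 4 (mod 17) for (x, y) = (0, 15).
LHS: y^2 = 15^2 mod 17 = 4
RHS: x^3 + 5 x + 4 = 0^3 + 5*0 + 4 mod 17 = 4
LHS = RHS

Yes, on the curve


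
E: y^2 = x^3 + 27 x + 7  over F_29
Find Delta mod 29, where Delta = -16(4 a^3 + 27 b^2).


4 a^3 + 27 b^2 = 4*27^3 + 27*7^2 = 78732 + 1323 = 80055
Delta = -16 * (80055) = -1280880
Delta mod 29 = 21

Delta = 21 (mod 29)


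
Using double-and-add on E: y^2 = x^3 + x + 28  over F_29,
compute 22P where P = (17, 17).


k = 22 = 10110_2 (binary, LSB first: 01101)
Double-and-add from P = (17, 17):
  bit 0 = 0: acc unchanged = O
  bit 1 = 1: acc = O + (23, 26) = (23, 26)
  bit 2 = 1: acc = (23, 26) + (19, 27) = (7, 28)
  bit 3 = 0: acc unchanged = (7, 28)
  bit 4 = 1: acc = (7, 28) + (16, 14) = (12, 12)

22P = (12, 12)


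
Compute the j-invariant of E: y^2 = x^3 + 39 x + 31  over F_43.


Delta = -16(4 a^3 + 27 b^2) mod 43 = 24
-1728 * (4 a)^3 = -1728 * (4*39)^3 mod 43 = 2
j = 2 * 24^(-1) mod 43 = 18

j = 18 (mod 43)


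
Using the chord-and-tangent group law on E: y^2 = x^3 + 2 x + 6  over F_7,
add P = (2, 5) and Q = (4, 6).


P != Q, so use the chord formula.
s = (y2 - y1) / (x2 - x1) = (1) / (2) mod 7 = 4
x3 = s^2 - x1 - x2 mod 7 = 4^2 - 2 - 4 = 3
y3 = s (x1 - x3) - y1 mod 7 = 4 * (2 - 3) - 5 = 5

P + Q = (3, 5)


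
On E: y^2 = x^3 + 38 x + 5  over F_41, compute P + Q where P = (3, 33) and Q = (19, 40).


P != Q, so use the chord formula.
s = (y2 - y1) / (x2 - x1) = (7) / (16) mod 41 = 3
x3 = s^2 - x1 - x2 mod 41 = 3^2 - 3 - 19 = 28
y3 = s (x1 - x3) - y1 mod 41 = 3 * (3 - 28) - 33 = 15

P + Q = (28, 15)


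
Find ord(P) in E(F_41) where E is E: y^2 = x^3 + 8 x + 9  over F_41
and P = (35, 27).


Compute successive multiples of P until we hit O:
  1P = (35, 27)
  2P = (30, 5)
  3P = (38, 9)
  4P = (4, 33)
  5P = (4, 8)
  6P = (38, 32)
  7P = (30, 36)
  8P = (35, 14)
  ... (continuing to 9P)
  9P = O

ord(P) = 9


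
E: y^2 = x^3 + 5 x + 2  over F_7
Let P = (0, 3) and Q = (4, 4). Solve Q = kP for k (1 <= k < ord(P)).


Enumerate multiples of P until we hit Q = (4, 4):
  1P = (0, 3)
  2P = (4, 3)
  3P = (3, 4)
  4P = (1, 6)
  5P = (1, 1)
  6P = (3, 3)
  7P = (4, 4)
Match found at i = 7.

k = 7


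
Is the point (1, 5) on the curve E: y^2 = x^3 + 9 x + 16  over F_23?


Check whether y^2 = x^3 + 9 x + 16 (mod 23) for (x, y) = (1, 5).
LHS: y^2 = 5^2 mod 23 = 2
RHS: x^3 + 9 x + 16 = 1^3 + 9*1 + 16 mod 23 = 3
LHS != RHS

No, not on the curve


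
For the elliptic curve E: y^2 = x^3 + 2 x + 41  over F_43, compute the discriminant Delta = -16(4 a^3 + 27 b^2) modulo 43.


4 a^3 + 27 b^2 = 4*2^3 + 27*41^2 = 32 + 45387 = 45419
Delta = -16 * (45419) = -726704
Delta mod 43 = 39

Delta = 39 (mod 43)


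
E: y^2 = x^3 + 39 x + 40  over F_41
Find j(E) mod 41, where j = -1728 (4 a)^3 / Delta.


Delta = -16(4 a^3 + 27 b^2) mod 41 = 39
-1728 * (4 a)^3 = -1728 * (4*39)^3 mod 41 = 38
j = 38 * 39^(-1) mod 41 = 22

j = 22 (mod 41)


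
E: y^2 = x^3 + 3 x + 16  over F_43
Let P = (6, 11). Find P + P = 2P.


Doubling: s = (3 x1^2 + a) / (2 y1)
s = (3*6^2 + 3) / (2*11) mod 43 = 7
x3 = s^2 - 2 x1 mod 43 = 7^2 - 2*6 = 37
y3 = s (x1 - x3) - y1 mod 43 = 7 * (6 - 37) - 11 = 30

2P = (37, 30)


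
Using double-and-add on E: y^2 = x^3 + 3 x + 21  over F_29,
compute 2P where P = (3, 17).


k = 2 = 10_2 (binary, LSB first: 01)
Double-and-add from P = (3, 17):
  bit 0 = 0: acc unchanged = O
  bit 1 = 1: acc = O + (1, 24) = (1, 24)

2P = (1, 24)


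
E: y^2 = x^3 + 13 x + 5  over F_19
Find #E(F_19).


For each x in F_19, count y with y^2 = x^3 + 13 x + 5 mod 19:
  x = 0: RHS = 5, y in [9, 10]  -> 2 point(s)
  x = 1: RHS = 0, y in [0]  -> 1 point(s)
  x = 2: RHS = 1, y in [1, 18]  -> 2 point(s)
  x = 4: RHS = 7, y in [8, 11]  -> 2 point(s)
  x = 5: RHS = 5, y in [9, 10]  -> 2 point(s)
  x = 11: RHS = 16, y in [4, 15]  -> 2 point(s)
  x = 14: RHS = 5, y in [9, 10]  -> 2 point(s)
  x = 17: RHS = 9, y in [3, 16]  -> 2 point(s)
Affine points: 15. Add the point at infinity: total = 16.

#E(F_19) = 16


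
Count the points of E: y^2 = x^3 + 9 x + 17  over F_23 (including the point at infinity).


For each x in F_23, count y with y^2 = x^3 + 9 x + 17 mod 23:
  x = 1: RHS = 4, y in [2, 21]  -> 2 point(s)
  x = 3: RHS = 2, y in [5, 18]  -> 2 point(s)
  x = 4: RHS = 2, y in [5, 18]  -> 2 point(s)
  x = 5: RHS = 3, y in [7, 16]  -> 2 point(s)
  x = 7: RHS = 9, y in [3, 20]  -> 2 point(s)
  x = 8: RHS = 3, y in [7, 16]  -> 2 point(s)
  x = 10: RHS = 3, y in [7, 16]  -> 2 point(s)
  x = 12: RHS = 13, y in [6, 17]  -> 2 point(s)
  x = 13: RHS = 8, y in [10, 13]  -> 2 point(s)
  x = 14: RHS = 12, y in [9, 14]  -> 2 point(s)
  x = 15: RHS = 8, y in [10, 13]  -> 2 point(s)
  x = 16: RHS = 2, y in [5, 18]  -> 2 point(s)
  x = 17: RHS = 0, y in [0]  -> 1 point(s)
  x = 18: RHS = 8, y in [10, 13]  -> 2 point(s)
  x = 19: RHS = 9, y in [3, 20]  -> 2 point(s)
  x = 20: RHS = 9, y in [3, 20]  -> 2 point(s)
Affine points: 31. Add the point at infinity: total = 32.

#E(F_23) = 32


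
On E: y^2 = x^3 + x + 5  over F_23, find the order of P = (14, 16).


Compute successive multiples of P until we hit O:
  1P = (14, 16)
  2P = (19, 12)
  3P = (21, 8)
  4P = (17, 17)
  5P = (10, 16)
  6P = (22, 7)
  7P = (3, 9)
  8P = (18, 17)
  ... (continuing to 22P)
  22P = O

ord(P) = 22


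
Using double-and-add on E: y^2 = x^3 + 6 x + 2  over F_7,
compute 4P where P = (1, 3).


k = 4 = 100_2 (binary, LSB first: 001)
Double-and-add from P = (1, 3):
  bit 0 = 0: acc unchanged = O
  bit 1 = 0: acc unchanged = O
  bit 2 = 1: acc = O + (0, 4) = (0, 4)

4P = (0, 4)


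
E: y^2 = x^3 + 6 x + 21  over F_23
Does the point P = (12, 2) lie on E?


Check whether y^2 = x^3 + 6 x + 21 (mod 23) for (x, y) = (12, 2).
LHS: y^2 = 2^2 mod 23 = 4
RHS: x^3 + 6 x + 21 = 12^3 + 6*12 + 21 mod 23 = 4
LHS = RHS

Yes, on the curve


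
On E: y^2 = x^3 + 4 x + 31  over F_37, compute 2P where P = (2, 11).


Doubling: s = (3 x1^2 + a) / (2 y1)
s = (3*2^2 + 4) / (2*11) mod 37 = 31
x3 = s^2 - 2 x1 mod 37 = 31^2 - 2*2 = 32
y3 = s (x1 - x3) - y1 mod 37 = 31 * (2 - 32) - 11 = 21

2P = (32, 21)


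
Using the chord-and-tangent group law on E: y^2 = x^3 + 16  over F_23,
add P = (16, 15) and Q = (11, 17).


P != Q, so use the chord formula.
s = (y2 - y1) / (x2 - x1) = (2) / (18) mod 23 = 18
x3 = s^2 - x1 - x2 mod 23 = 18^2 - 16 - 11 = 21
y3 = s (x1 - x3) - y1 mod 23 = 18 * (16 - 21) - 15 = 10

P + Q = (21, 10)


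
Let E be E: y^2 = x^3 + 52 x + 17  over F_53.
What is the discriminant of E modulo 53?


4 a^3 + 27 b^2 = 4*52^3 + 27*17^2 = 562432 + 7803 = 570235
Delta = -16 * (570235) = -9123760
Delta mod 53 = 31

Delta = 31 (mod 53)


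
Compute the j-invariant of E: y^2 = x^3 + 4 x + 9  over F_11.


Delta = -16(4 a^3 + 27 b^2) mod 11 = 6
-1728 * (4 a)^3 = -1728 * (4*4)^3 mod 11 = 7
j = 7 * 6^(-1) mod 11 = 3

j = 3 (mod 11)


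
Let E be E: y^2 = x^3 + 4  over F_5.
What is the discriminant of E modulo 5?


4 a^3 + 27 b^2 = 4*0^3 + 27*4^2 = 0 + 432 = 432
Delta = -16 * (432) = -6912
Delta mod 5 = 3

Delta = 3 (mod 5)


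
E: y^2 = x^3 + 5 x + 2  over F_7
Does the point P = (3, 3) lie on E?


Check whether y^2 = x^3 + 5 x + 2 (mod 7) for (x, y) = (3, 3).
LHS: y^2 = 3^2 mod 7 = 2
RHS: x^3 + 5 x + 2 = 3^3 + 5*3 + 2 mod 7 = 2
LHS = RHS

Yes, on the curve


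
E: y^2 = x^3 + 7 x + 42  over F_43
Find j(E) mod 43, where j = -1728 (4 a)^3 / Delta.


Delta = -16(4 a^3 + 27 b^2) mod 43 = 19
-1728 * (4 a)^3 = -1728 * (4*7)^3 mod 43 = 39
j = 39 * 19^(-1) mod 43 = 36

j = 36 (mod 43)


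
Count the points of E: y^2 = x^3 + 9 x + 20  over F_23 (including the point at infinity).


For each x in F_23, count y with y^2 = x^3 + 9 x + 20 mod 23:
  x = 2: RHS = 0, y in [0]  -> 1 point(s)
  x = 5: RHS = 6, y in [11, 12]  -> 2 point(s)
  x = 7: RHS = 12, y in [9, 14]  -> 2 point(s)
  x = 8: RHS = 6, y in [11, 12]  -> 2 point(s)
  x = 9: RHS = 2, y in [5, 18]  -> 2 point(s)
  x = 10: RHS = 6, y in [11, 12]  -> 2 point(s)
  x = 11: RHS = 1, y in [1, 22]  -> 2 point(s)
  x = 12: RHS = 16, y in [4, 19]  -> 2 point(s)
  x = 17: RHS = 3, y in [7, 16]  -> 2 point(s)
  x = 19: RHS = 12, y in [9, 14]  -> 2 point(s)
  x = 20: RHS = 12, y in [9, 14]  -> 2 point(s)
Affine points: 21. Add the point at infinity: total = 22.

#E(F_23) = 22


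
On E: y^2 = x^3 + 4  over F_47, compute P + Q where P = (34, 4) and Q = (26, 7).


P != Q, so use the chord formula.
s = (y2 - y1) / (x2 - x1) = (3) / (39) mod 47 = 29
x3 = s^2 - x1 - x2 mod 47 = 29^2 - 34 - 26 = 29
y3 = s (x1 - x3) - y1 mod 47 = 29 * (34 - 29) - 4 = 0

P + Q = (29, 0)


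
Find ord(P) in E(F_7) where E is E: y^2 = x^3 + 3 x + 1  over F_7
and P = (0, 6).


Compute successive multiples of P until we hit O:
  1P = (0, 6)
  2P = (4, 0)
  3P = (0, 1)
  4P = O

ord(P) = 4


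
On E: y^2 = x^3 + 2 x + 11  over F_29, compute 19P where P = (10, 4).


k = 19 = 10011_2 (binary, LSB first: 11001)
Double-and-add from P = (10, 4):
  bit 0 = 1: acc = O + (10, 4) = (10, 4)
  bit 1 = 1: acc = (10, 4) + (4, 5) = (11, 1)
  bit 2 = 0: acc unchanged = (11, 1)
  bit 3 = 0: acc unchanged = (11, 1)
  bit 4 = 1: acc = (11, 1) + (12, 9) = (12, 20)

19P = (12, 20)


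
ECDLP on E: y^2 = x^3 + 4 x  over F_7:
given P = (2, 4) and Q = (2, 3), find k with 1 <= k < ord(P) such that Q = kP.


Enumerate multiples of P until we hit Q = (2, 3):
  1P = (2, 4)
  2P = (0, 0)
  3P = (2, 3)
Match found at i = 3.

k = 3


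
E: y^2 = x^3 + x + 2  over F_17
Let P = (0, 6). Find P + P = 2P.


Doubling: s = (3 x1^2 + a) / (2 y1)
s = (3*0^2 + 1) / (2*6) mod 17 = 10
x3 = s^2 - 2 x1 mod 17 = 10^2 - 2*0 = 15
y3 = s (x1 - x3) - y1 mod 17 = 10 * (0 - 15) - 6 = 14

2P = (15, 14)


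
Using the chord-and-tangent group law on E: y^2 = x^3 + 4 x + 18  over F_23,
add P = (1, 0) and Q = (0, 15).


P != Q, so use the chord formula.
s = (y2 - y1) / (x2 - x1) = (15) / (22) mod 23 = 8
x3 = s^2 - x1 - x2 mod 23 = 8^2 - 1 - 0 = 17
y3 = s (x1 - x3) - y1 mod 23 = 8 * (1 - 17) - 0 = 10

P + Q = (17, 10)


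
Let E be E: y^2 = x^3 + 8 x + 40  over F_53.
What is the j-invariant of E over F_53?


Delta = -16(4 a^3 + 27 b^2) mod 53 = 12
-1728 * (4 a)^3 = -1728 * (4*8)^3 mod 53 = 29
j = 29 * 12^(-1) mod 53 = 51

j = 51 (mod 53)


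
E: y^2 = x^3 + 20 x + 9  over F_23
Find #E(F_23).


For each x in F_23, count y with y^2 = x^3 + 20 x + 9 mod 23:
  x = 0: RHS = 9, y in [3, 20]  -> 2 point(s)
  x = 3: RHS = 4, y in [2, 21]  -> 2 point(s)
  x = 5: RHS = 4, y in [2, 21]  -> 2 point(s)
  x = 6: RHS = 0, y in [0]  -> 1 point(s)
  x = 7: RHS = 9, y in [3, 20]  -> 2 point(s)
  x = 10: RHS = 13, y in [6, 17]  -> 2 point(s)
  x = 15: RHS = 4, y in [2, 21]  -> 2 point(s)
  x = 16: RHS = 9, y in [3, 20]  -> 2 point(s)
  x = 17: RHS = 18, y in [8, 15]  -> 2 point(s)
  x = 19: RHS = 3, y in [7, 16]  -> 2 point(s)
Affine points: 19. Add the point at infinity: total = 20.

#E(F_23) = 20


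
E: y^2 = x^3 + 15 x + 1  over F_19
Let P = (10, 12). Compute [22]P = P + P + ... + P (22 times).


k = 22 = 10110_2 (binary, LSB first: 01101)
Double-and-add from P = (10, 12):
  bit 0 = 0: acc unchanged = O
  bit 1 = 1: acc = O + (16, 9) = (16, 9)
  bit 2 = 1: acc = (16, 9) + (3, 15) = (1, 6)
  bit 3 = 0: acc unchanged = (1, 6)
  bit 4 = 1: acc = (1, 6) + (8, 5) = (17, 18)

22P = (17, 18)


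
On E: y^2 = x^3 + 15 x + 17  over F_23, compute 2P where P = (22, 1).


Doubling: s = (3 x1^2 + a) / (2 y1)
s = (3*22^2 + 15) / (2*1) mod 23 = 9
x3 = s^2 - 2 x1 mod 23 = 9^2 - 2*22 = 14
y3 = s (x1 - x3) - y1 mod 23 = 9 * (22 - 14) - 1 = 2

2P = (14, 2)


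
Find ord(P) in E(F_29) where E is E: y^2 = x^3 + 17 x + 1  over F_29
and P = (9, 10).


Compute successive multiples of P until we hit O:
  1P = (9, 10)
  2P = (6, 0)
  3P = (9, 19)
  4P = O

ord(P) = 4


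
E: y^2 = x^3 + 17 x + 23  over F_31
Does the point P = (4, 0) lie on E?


Check whether y^2 = x^3 + 17 x + 23 (mod 31) for (x, y) = (4, 0).
LHS: y^2 = 0^2 mod 31 = 0
RHS: x^3 + 17 x + 23 = 4^3 + 17*4 + 23 mod 31 = 0
LHS = RHS

Yes, on the curve


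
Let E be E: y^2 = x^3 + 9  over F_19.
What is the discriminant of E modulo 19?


4 a^3 + 27 b^2 = 4*0^3 + 27*9^2 = 0 + 2187 = 2187
Delta = -16 * (2187) = -34992
Delta mod 19 = 6

Delta = 6 (mod 19)


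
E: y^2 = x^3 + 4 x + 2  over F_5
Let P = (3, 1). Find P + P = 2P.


Doubling: s = (3 x1^2 + a) / (2 y1)
s = (3*3^2 + 4) / (2*1) mod 5 = 3
x3 = s^2 - 2 x1 mod 5 = 3^2 - 2*3 = 3
y3 = s (x1 - x3) - y1 mod 5 = 3 * (3 - 3) - 1 = 4

2P = (3, 4)


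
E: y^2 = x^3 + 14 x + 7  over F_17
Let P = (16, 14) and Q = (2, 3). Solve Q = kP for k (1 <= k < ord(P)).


Enumerate multiples of P until we hit Q = (2, 3):
  1P = (16, 14)
  2P = (2, 3)
Match found at i = 2.

k = 2


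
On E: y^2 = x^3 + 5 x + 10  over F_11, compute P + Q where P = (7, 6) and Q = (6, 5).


P != Q, so use the chord formula.
s = (y2 - y1) / (x2 - x1) = (10) / (10) mod 11 = 1
x3 = s^2 - x1 - x2 mod 11 = 1^2 - 7 - 6 = 10
y3 = s (x1 - x3) - y1 mod 11 = 1 * (7 - 10) - 6 = 2

P + Q = (10, 2)


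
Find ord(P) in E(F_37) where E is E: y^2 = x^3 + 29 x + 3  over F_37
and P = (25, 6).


Compute successive multiples of P until we hit O:
  1P = (25, 6)
  2P = (35, 23)
  3P = (18, 17)
  4P = (1, 25)
  5P = (0, 22)
  6P = (22, 35)
  7P = (30, 30)
  8P = (8, 9)
  ... (continuing to 17P)
  17P = O

ord(P) = 17


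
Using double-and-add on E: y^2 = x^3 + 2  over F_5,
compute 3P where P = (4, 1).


k = 3 = 11_2 (binary, LSB first: 11)
Double-and-add from P = (4, 1):
  bit 0 = 1: acc = O + (4, 1) = (4, 1)
  bit 1 = 1: acc = (4, 1) + (3, 3) = (2, 0)

3P = (2, 0)


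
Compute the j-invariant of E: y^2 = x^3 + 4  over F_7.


Delta = -16(4 a^3 + 27 b^2) mod 7 = 4
-1728 * (4 a)^3 = -1728 * (4*0)^3 mod 7 = 0
j = 0 * 4^(-1) mod 7 = 0

j = 0 (mod 7)


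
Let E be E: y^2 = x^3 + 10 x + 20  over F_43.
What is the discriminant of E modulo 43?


4 a^3 + 27 b^2 = 4*10^3 + 27*20^2 = 4000 + 10800 = 14800
Delta = -16 * (14800) = -236800
Delta mod 43 = 1

Delta = 1 (mod 43)


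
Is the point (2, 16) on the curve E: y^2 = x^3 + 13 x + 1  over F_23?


Check whether y^2 = x^3 + 13 x + 1 (mod 23) for (x, y) = (2, 16).
LHS: y^2 = 16^2 mod 23 = 3
RHS: x^3 + 13 x + 1 = 2^3 + 13*2 + 1 mod 23 = 12
LHS != RHS

No, not on the curve


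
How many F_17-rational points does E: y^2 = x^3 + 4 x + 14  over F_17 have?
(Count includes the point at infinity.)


For each x in F_17, count y with y^2 = x^3 + 4 x + 14 mod 17:
  x = 1: RHS = 2, y in [6, 11]  -> 2 point(s)
  x = 2: RHS = 13, y in [8, 9]  -> 2 point(s)
  x = 3: RHS = 2, y in [6, 11]  -> 2 point(s)
  x = 4: RHS = 9, y in [3, 14]  -> 2 point(s)
  x = 6: RHS = 16, y in [4, 13]  -> 2 point(s)
  x = 10: RHS = 0, y in [0]  -> 1 point(s)
  x = 13: RHS = 2, y in [6, 11]  -> 2 point(s)
  x = 14: RHS = 9, y in [3, 14]  -> 2 point(s)
  x = 15: RHS = 15, y in [7, 10]  -> 2 point(s)
  x = 16: RHS = 9, y in [3, 14]  -> 2 point(s)
Affine points: 19. Add the point at infinity: total = 20.

#E(F_17) = 20


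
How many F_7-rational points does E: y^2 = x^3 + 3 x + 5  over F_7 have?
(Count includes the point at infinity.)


For each x in F_7, count y with y^2 = x^3 + 3 x + 5 mod 7:
  x = 1: RHS = 2, y in [3, 4]  -> 2 point(s)
  x = 4: RHS = 4, y in [2, 5]  -> 2 point(s)
  x = 6: RHS = 1, y in [1, 6]  -> 2 point(s)
Affine points: 6. Add the point at infinity: total = 7.

#E(F_7) = 7


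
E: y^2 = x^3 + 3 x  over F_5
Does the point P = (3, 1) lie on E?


Check whether y^2 = x^3 + 3 x + 0 (mod 5) for (x, y) = (3, 1).
LHS: y^2 = 1^2 mod 5 = 1
RHS: x^3 + 3 x + 0 = 3^3 + 3*3 + 0 mod 5 = 1
LHS = RHS

Yes, on the curve


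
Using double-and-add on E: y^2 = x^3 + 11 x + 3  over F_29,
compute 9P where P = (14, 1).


k = 9 = 1001_2 (binary, LSB first: 1001)
Double-and-add from P = (14, 1):
  bit 0 = 1: acc = O + (14, 1) = (14, 1)
  bit 1 = 0: acc unchanged = (14, 1)
  bit 2 = 0: acc unchanged = (14, 1)
  bit 3 = 1: acc = (14, 1) + (11, 11) = (28, 7)

9P = (28, 7)


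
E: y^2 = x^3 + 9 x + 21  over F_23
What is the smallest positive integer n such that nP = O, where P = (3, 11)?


Compute successive multiples of P until we hit O:
  1P = (3, 11)
  2P = (2, 22)
  3P = (1, 13)
  4P = (20, 6)
  5P = (9, 7)
  6P = (14, 4)
  7P = (18, 9)
  8P = (15, 9)
  ... (continuing to 33P)
  33P = O

ord(P) = 33


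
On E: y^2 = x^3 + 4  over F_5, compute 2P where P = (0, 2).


Doubling: s = (3 x1^2 + a) / (2 y1)
s = (3*0^2 + 0) / (2*2) mod 5 = 0
x3 = s^2 - 2 x1 mod 5 = 0^2 - 2*0 = 0
y3 = s (x1 - x3) - y1 mod 5 = 0 * (0 - 0) - 2 = 3

2P = (0, 3)


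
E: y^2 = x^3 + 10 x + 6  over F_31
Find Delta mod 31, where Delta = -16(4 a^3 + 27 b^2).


4 a^3 + 27 b^2 = 4*10^3 + 27*6^2 = 4000 + 972 = 4972
Delta = -16 * (4972) = -79552
Delta mod 31 = 25

Delta = 25 (mod 31)


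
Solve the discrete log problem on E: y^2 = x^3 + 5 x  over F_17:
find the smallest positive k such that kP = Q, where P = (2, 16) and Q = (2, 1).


Enumerate multiples of P until we hit Q = (2, 1):
  1P = (2, 16)
  2P = (13, 1)
  3P = (4, 13)
  4P = (9, 3)
  5P = (15, 13)
  6P = (8, 5)
  7P = (8, 12)
  8P = (15, 4)
  9P = (9, 14)
  10P = (4, 4)
  11P = (13, 16)
  12P = (2, 1)
Match found at i = 12.

k = 12


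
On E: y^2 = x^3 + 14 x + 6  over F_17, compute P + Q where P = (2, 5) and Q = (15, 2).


P != Q, so use the chord formula.
s = (y2 - y1) / (x2 - x1) = (14) / (13) mod 17 = 5
x3 = s^2 - x1 - x2 mod 17 = 5^2 - 2 - 15 = 8
y3 = s (x1 - x3) - y1 mod 17 = 5 * (2 - 8) - 5 = 16

P + Q = (8, 16)


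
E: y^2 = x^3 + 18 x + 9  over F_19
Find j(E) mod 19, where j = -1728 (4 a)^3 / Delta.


Delta = -16(4 a^3 + 27 b^2) mod 19 = 13
-1728 * (4 a)^3 = -1728 * (4*18)^3 mod 19 = 12
j = 12 * 13^(-1) mod 19 = 17

j = 17 (mod 19)


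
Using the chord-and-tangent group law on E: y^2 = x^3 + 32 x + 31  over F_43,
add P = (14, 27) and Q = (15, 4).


P != Q, so use the chord formula.
s = (y2 - y1) / (x2 - x1) = (20) / (1) mod 43 = 20
x3 = s^2 - x1 - x2 mod 43 = 20^2 - 14 - 15 = 27
y3 = s (x1 - x3) - y1 mod 43 = 20 * (14 - 27) - 27 = 14

P + Q = (27, 14)


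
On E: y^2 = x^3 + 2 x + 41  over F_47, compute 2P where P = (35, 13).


Doubling: s = (3 x1^2 + a) / (2 y1)
s = (3*35^2 + 2) / (2*13) mod 47 = 42
x3 = s^2 - 2 x1 mod 47 = 42^2 - 2*35 = 2
y3 = s (x1 - x3) - y1 mod 47 = 42 * (35 - 2) - 13 = 10

2P = (2, 10)


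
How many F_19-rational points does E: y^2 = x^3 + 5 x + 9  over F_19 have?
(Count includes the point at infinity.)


For each x in F_19, count y with y^2 = x^3 + 5 x + 9 mod 19:
  x = 0: RHS = 9, y in [3, 16]  -> 2 point(s)
  x = 4: RHS = 17, y in [6, 13]  -> 2 point(s)
  x = 5: RHS = 7, y in [8, 11]  -> 2 point(s)
  x = 7: RHS = 7, y in [8, 11]  -> 2 point(s)
  x = 9: RHS = 4, y in [2, 17]  -> 2 point(s)
  x = 12: RHS = 11, y in [7, 12]  -> 2 point(s)
  x = 14: RHS = 11, y in [7, 12]  -> 2 point(s)
  x = 15: RHS = 1, y in [1, 18]  -> 2 point(s)
  x = 16: RHS = 5, y in [9, 10]  -> 2 point(s)
Affine points: 18. Add the point at infinity: total = 19.

#E(F_19) = 19


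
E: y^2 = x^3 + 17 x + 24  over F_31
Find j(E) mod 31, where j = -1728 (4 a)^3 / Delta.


Delta = -16(4 a^3 + 27 b^2) mod 31 = 6
-1728 * (4 a)^3 = -1728 * (4*17)^3 mod 31 = 23
j = 23 * 6^(-1) mod 31 = 9

j = 9 (mod 31)


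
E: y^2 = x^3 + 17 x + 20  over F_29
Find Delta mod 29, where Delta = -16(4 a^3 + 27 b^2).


4 a^3 + 27 b^2 = 4*17^3 + 27*20^2 = 19652 + 10800 = 30452
Delta = -16 * (30452) = -487232
Delta mod 29 = 26

Delta = 26 (mod 29)


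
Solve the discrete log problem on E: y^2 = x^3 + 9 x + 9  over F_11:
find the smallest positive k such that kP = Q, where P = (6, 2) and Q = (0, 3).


Enumerate multiples of P until we hit Q = (0, 3):
  1P = (6, 2)
  2P = (0, 3)
Match found at i = 2.

k = 2


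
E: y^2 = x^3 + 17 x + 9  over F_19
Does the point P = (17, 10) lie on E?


Check whether y^2 = x^3 + 17 x + 9 (mod 19) for (x, y) = (17, 10).
LHS: y^2 = 10^2 mod 19 = 5
RHS: x^3 + 17 x + 9 = 17^3 + 17*17 + 9 mod 19 = 5
LHS = RHS

Yes, on the curve


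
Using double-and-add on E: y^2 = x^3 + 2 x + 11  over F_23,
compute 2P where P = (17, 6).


k = 2 = 10_2 (binary, LSB first: 01)
Double-and-add from P = (17, 6):
  bit 0 = 0: acc unchanged = O
  bit 1 = 1: acc = O + (20, 1) = (20, 1)

2P = (20, 1)
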